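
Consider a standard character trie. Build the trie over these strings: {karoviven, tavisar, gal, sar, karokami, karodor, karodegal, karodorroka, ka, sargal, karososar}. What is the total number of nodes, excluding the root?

45

Trace insertions, counting only characters that open a new branch:
  "karoviven" → 9 new (k, a, r, o, v, i, v, e, n)
  "tavisar" → 7 new (t, a, v, i, s, a, r)
  "gal" → 3 new (g, a, l)
  "sar" → 3 new (s, a, r)
  "karokami" → prefix "karo" already present; 4 new (k, a, m, i)
  "karodor" → prefix "karo" already present; 3 new (d, o, r)
  "karodegal" → prefix "karod" already present; 4 new (e, g, a, l)
  "karodorroka" → prefix "karodor" already present; 4 new (r, o, k, a)
  "ka" → prefix "ka" already present; 0 new (none)
  "sargal" → prefix "sar" already present; 3 new (g, a, l)
  "karososar" → prefix "karo" already present; 5 new (s, o, s, a, r)
Total nodes = 9 + 7 + 3 + 3 + 4 + 3 + 4 + 4 + 0 + 3 + 5 = 45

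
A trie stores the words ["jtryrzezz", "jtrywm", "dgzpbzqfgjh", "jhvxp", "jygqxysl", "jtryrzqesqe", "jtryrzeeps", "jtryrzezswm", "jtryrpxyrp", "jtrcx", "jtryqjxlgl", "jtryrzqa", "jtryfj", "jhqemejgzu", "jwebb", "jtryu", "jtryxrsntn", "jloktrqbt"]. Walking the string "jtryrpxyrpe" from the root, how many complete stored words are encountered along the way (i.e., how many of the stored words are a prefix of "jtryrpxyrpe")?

1

Walk "jtryrpxyrpe" from the root; an end-of-word marker is hit whenever a stored word is a prefix of "jtryrpxyrpe".
Prefixes of the query that are stored words: "jtryrpxyrp"
Count: 1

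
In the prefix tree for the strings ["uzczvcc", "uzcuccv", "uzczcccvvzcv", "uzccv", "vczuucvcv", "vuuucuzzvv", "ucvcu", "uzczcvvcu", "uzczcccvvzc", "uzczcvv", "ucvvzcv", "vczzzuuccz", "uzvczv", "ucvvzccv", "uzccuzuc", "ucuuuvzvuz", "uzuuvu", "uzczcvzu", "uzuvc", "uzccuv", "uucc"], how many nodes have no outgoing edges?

Leaves are exactly the stored words that no other stored word extends.
Those words: "ucuuuvzvuz", "ucvcu", "ucvvzccv", "ucvvzcv", "uucc", "uzccuv", "uzccuzuc", "uzccv", "uzcuccv", "uzczcccvvzcv", "uzczcvvcu", "uzczcvzu", "uzczvcc", "uzuuvu", "uzuvc", "uzvczv", "vczuucvcv", "vczzzuuccz", "vuuucuzzvv"
Leaf count: 19

19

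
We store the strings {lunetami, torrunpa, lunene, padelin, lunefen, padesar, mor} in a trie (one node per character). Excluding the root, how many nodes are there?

Count nodes per top-level branch (shared prefixes stored once):
  'l'-branch (lunefen, lunene, lunetami): 13 nodes
  'm'-branch (mor): 3 nodes
  'p'-branch (padelin, padesar): 10 nodes
  't'-branch (torrunpa): 8 nodes
Sum: 34

34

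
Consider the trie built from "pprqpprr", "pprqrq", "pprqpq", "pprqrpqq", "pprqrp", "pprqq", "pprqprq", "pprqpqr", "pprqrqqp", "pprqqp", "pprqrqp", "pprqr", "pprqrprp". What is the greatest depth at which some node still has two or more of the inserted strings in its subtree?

6

Look for the deepest trie node that still has at least two words in its subtree.
e.g. "pprqpq" and "pprqpqr" share the prefix "pprqpq" of length 6; no pair shares a longer one.
Longest shared-prefix length: 6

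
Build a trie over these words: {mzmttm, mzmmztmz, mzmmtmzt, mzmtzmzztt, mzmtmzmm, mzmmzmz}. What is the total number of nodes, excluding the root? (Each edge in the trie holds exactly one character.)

27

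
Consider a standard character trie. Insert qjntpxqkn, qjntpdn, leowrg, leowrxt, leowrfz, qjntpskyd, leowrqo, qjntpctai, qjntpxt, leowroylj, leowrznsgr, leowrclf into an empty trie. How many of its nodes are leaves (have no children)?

Leaves are exactly the stored words that no other stored word extends.
Those words: "leowrclf", "leowrfz", "leowrg", "leowroylj", "leowrqo", "leowrxt", "leowrznsgr", "qjntpctai", "qjntpdn", "qjntpskyd", "qjntpxqkn", "qjntpxt"
Leaf count: 12

12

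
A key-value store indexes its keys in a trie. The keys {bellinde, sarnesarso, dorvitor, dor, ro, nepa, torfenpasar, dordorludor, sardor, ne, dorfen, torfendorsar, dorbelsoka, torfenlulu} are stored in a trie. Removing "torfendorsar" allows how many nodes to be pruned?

After clearing the end-marker at "torfendorsar", prune upward until reaching a node still needed by another word.
The suffix "dorsar" (6 nodes) is used only by "torfendorsar"; the node for "torfen" still has the child "p", so pruning stops there.
Nodes removed: 6

6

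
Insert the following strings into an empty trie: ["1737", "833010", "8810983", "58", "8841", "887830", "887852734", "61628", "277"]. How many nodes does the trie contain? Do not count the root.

Insert word by word; a character creates a node only if that edge doesn't already exist:
  "1737" → 4 new (1, 7, 3, 7)
  "833010" → 6 new (8, 3, 3, 0, 1, 0)
  "8810983" → prefix "8" already present; 6 new (8, 1, 0, 9, 8, 3)
  "58" → 2 new (5, 8)
  "8841" → prefix "88" already present; 2 new (4, 1)
  "887830" → prefix "88" already present; 4 new (7, 8, 3, 0)
  "887852734" → prefix "8878" already present; 5 new (5, 2, 7, 3, 4)
  "61628" → 5 new (6, 1, 6, 2, 8)
  "277" → 3 new (2, 7, 7)
Total nodes = 4 + 6 + 6 + 2 + 2 + 4 + 5 + 5 + 3 = 37

37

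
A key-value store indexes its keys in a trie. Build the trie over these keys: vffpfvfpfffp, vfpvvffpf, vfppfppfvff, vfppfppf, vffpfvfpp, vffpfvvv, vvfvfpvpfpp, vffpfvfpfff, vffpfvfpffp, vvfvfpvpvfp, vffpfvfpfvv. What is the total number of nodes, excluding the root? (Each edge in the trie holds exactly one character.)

For each word, the new-node count is its length minus the longest prefix already in the trie:
  "vffpfvfpfffp" → 12 new (v, f, f, p, f, v, f, p, f, f, f, p)
  "vfpvvffpf" → prefix "vf" already present; 7 new (p, v, v, f, f, p, f)
  "vfppfppfvff" → prefix "vfp" already present; 8 new (p, f, p, p, f, v, f, f)
  "vfppfppf" → prefix "vfppfppf" already present; 0 new (none)
  "vffpfvfpp" → prefix "vffpfvfp" already present; 1 new (p)
  "vffpfvvv" → prefix "vffpfv" already present; 2 new (v, v)
  "vvfvfpvpfpp" → prefix "v" already present; 10 new (v, f, v, f, p, v, p, f, p, p)
  "vffpfvfpfff" → prefix "vffpfvfpfff" already present; 0 new (none)
  "vffpfvfpffp" → prefix "vffpfvfpff" already present; 1 new (p)
  "vvfvfpvpvfp" → prefix "vvfvfpvp" already present; 3 new (v, f, p)
  "vffpfvfpfvv" → prefix "vffpfvfpf" already present; 2 new (v, v)
Total nodes = 12 + 7 + 8 + 0 + 1 + 2 + 10 + 0 + 1 + 3 + 2 = 46

46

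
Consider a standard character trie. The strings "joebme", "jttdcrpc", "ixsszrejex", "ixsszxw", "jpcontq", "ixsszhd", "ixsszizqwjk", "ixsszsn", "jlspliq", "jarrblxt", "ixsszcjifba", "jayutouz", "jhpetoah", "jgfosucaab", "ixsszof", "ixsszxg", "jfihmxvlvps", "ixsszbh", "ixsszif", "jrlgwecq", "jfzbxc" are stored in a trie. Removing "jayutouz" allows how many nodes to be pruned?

After clearing the end-marker at "jayutouz", prune upward until reaching a node still needed by another word.
The suffix "yutouz" (6 nodes) is used only by "jayutouz"; the node for "ja" still has the child "r", so pruning stops there.
Nodes removed: 6

6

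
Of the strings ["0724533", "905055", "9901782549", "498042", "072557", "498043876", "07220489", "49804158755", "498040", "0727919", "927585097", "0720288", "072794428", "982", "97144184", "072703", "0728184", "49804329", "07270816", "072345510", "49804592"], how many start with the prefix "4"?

6

Walk to "4"; the words in its subtree are exactly those with that prefix.
Matches: "498040", "49804158755", "498042", "49804329", "498043876", "49804592"
Count: 6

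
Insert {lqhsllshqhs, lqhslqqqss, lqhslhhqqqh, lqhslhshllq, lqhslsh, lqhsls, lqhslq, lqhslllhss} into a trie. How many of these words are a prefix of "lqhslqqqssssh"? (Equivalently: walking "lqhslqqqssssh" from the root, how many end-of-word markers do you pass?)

Traverse "lqhslqqqssssh" character by character; count nodes along the way that are marked as word ends.
Prefixes of the query that are stored words: "lqhslq", "lqhslqqqss"
Count: 2

2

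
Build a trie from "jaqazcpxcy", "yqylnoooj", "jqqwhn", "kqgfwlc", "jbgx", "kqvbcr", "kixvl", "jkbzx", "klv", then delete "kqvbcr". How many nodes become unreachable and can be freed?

4

A node on "kqvbcr"'s path can go only if nothing else ends at it or branches off below it.
The suffix "vbcr" (4 nodes) is used only by "kqvbcr"; the node for "kq" still has the child "g", so pruning stops there.
Nodes removed: 4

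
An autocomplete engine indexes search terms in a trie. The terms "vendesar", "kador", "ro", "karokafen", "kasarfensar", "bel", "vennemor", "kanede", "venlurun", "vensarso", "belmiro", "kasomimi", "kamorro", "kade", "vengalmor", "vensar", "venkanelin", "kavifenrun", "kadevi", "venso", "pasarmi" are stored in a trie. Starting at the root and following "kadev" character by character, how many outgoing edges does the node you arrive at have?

Follow the path "kadev" to its node, then look at its outgoing edges.
Characters that immediately follow "kadev" among the stored strings: {i}.
That node has 1 child edge.

1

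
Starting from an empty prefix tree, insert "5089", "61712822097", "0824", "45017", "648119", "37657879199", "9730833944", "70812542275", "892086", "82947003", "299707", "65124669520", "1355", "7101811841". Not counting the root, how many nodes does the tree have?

103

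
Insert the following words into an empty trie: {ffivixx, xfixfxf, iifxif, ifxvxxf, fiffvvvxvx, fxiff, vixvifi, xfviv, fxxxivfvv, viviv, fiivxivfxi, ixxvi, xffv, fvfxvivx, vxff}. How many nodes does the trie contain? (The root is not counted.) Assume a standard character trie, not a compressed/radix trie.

For each word, the new-node count is its length minus the longest prefix already in the trie:
  "ffivixx" → 7 new (f, f, i, v, i, x, x)
  "xfixfxf" → 7 new (x, f, i, x, f, x, f)
  "iifxif" → 6 new (i, i, f, x, i, f)
  "ifxvxxf" → prefix "i" already present; 6 new (f, x, v, x, x, f)
  "fiffvvvxvx" → prefix "f" already present; 9 new (i, f, f, v, v, v, x, v, x)
  "fxiff" → prefix "f" already present; 4 new (x, i, f, f)
  "vixvifi" → 7 new (v, i, x, v, i, f, i)
  "xfviv" → prefix "xf" already present; 3 new (v, i, v)
  "fxxxivfvv" → prefix "fx" already present; 7 new (x, x, i, v, f, v, v)
  "viviv" → prefix "vi" already present; 3 new (v, i, v)
  "fiivxivfxi" → prefix "fi" already present; 8 new (i, v, x, i, v, f, x, i)
  "ixxvi" → prefix "i" already present; 4 new (x, x, v, i)
  "xffv" → prefix "xf" already present; 2 new (f, v)
  "fvfxvivx" → prefix "f" already present; 7 new (v, f, x, v, i, v, x)
  "vxff" → prefix "v" already present; 3 new (x, f, f)
Total nodes = 7 + 7 + 6 + 6 + 9 + 4 + 7 + 3 + 7 + 3 + 8 + 4 + 2 + 7 + 3 = 83

83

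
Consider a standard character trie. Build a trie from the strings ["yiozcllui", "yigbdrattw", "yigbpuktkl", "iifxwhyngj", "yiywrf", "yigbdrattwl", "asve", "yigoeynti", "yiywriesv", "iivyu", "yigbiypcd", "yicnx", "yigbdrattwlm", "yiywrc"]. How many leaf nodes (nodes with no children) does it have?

12

Leaves are exactly the stored words that no other stored word extends.
Those words: "asve", "iifxwhyngj", "iivyu", "yicnx", "yigbdrattwlm", "yigbiypcd", "yigbpuktkl", "yigoeynti", "yiozcllui", "yiywrc", "yiywrf", "yiywriesv"
Leaf count: 12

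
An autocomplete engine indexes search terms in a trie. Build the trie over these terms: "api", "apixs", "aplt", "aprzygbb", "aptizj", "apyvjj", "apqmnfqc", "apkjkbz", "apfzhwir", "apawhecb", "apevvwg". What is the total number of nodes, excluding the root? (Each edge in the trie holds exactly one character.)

Insert word by word; a character creates a node only if that edge doesn't already exist:
  "api" → 3 new (a, p, i)
  "apixs" → prefix "api" already present; 2 new (x, s)
  "aplt" → prefix "ap" already present; 2 new (l, t)
  "aprzygbb" → prefix "ap" already present; 6 new (r, z, y, g, b, b)
  "aptizj" → prefix "ap" already present; 4 new (t, i, z, j)
  "apyvjj" → prefix "ap" already present; 4 new (y, v, j, j)
  "apqmnfqc" → prefix "ap" already present; 6 new (q, m, n, f, q, c)
  "apkjkbz" → prefix "ap" already present; 5 new (k, j, k, b, z)
  "apfzhwir" → prefix "ap" already present; 6 new (f, z, h, w, i, r)
  "apawhecb" → prefix "ap" already present; 6 new (a, w, h, e, c, b)
  "apevvwg" → prefix "ap" already present; 5 new (e, v, v, w, g)
Total nodes = 3 + 2 + 2 + 6 + 4 + 4 + 6 + 5 + 6 + 6 + 5 = 49

49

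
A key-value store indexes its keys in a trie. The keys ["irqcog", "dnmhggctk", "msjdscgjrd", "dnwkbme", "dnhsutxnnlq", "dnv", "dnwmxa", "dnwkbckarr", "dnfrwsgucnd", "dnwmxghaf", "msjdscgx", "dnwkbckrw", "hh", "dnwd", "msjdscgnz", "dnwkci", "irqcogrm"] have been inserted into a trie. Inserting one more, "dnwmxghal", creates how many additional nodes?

The longest prefix of "dnwmxghal" already in the trie is "dnwmxgha" (length 8).
Each of the 1 remaining characters creates one node.

1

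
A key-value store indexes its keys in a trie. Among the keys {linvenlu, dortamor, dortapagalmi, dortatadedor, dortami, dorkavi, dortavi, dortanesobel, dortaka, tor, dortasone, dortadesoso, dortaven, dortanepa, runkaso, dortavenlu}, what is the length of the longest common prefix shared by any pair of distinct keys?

Equivalently: take the maximum, over all pairs, of their longest common prefix length.
"dortaven" and "dortavenlu" agree on "dortaven" (8 characters) before diverging; nothing deeper is shared.
Longest shared-prefix length: 8

8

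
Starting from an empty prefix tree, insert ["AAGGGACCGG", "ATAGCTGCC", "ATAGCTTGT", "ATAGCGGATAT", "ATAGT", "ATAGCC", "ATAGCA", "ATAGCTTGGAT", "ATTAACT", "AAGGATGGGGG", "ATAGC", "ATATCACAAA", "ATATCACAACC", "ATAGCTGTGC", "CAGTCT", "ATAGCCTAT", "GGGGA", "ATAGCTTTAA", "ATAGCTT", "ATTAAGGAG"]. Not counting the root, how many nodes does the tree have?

For each word, the new-node count is its length minus the longest prefix already in the trie:
  "AAGGGACCGG" → 10 new (A, A, G, G, G, A, C, C, G, G)
  "ATAGCTGCC" → prefix "A" already present; 8 new (T, A, G, C, T, G, C, C)
  "ATAGCTTGT" → prefix "ATAGCT" already present; 3 new (T, G, T)
  "ATAGCGGATAT" → prefix "ATAGC" already present; 6 new (G, G, A, T, A, T)
  "ATAGT" → prefix "ATAG" already present; 1 new (T)
  "ATAGCC" → prefix "ATAGC" already present; 1 new (C)
  "ATAGCA" → prefix "ATAGC" already present; 1 new (A)
  "ATAGCTTGGAT" → prefix "ATAGCTTG" already present; 3 new (G, A, T)
  "ATTAACT" → prefix "AT" already present; 5 new (T, A, A, C, T)
  "AAGGATGGGGG" → prefix "AAGG" already present; 7 new (A, T, G, G, G, G, G)
  "ATAGC" → prefix "ATAGC" already present; 0 new (none)
  "ATATCACAAA" → prefix "ATA" already present; 7 new (T, C, A, C, A, A, A)
  "ATATCACAACC" → prefix "ATATCACAA" already present; 2 new (C, C)
  "ATAGCTGTGC" → prefix "ATAGCTG" already present; 3 new (T, G, C)
  "CAGTCT" → 6 new (C, A, G, T, C, T)
  "ATAGCCTAT" → prefix "ATAGCC" already present; 3 new (T, A, T)
  "GGGGA" → 5 new (G, G, G, G, A)
  "ATAGCTTTAA" → prefix "ATAGCTT" already present; 3 new (T, A, A)
  "ATAGCTT" → prefix "ATAGCTT" already present; 0 new (none)
  "ATTAAGGAG" → prefix "ATTAA" already present; 4 new (G, G, A, G)
Total nodes = 10 + 8 + 3 + 6 + 1 + 1 + 1 + 3 + 5 + 7 + 0 + 7 + 2 + 3 + 6 + 3 + 5 + 3 + 0 + 4 = 78

78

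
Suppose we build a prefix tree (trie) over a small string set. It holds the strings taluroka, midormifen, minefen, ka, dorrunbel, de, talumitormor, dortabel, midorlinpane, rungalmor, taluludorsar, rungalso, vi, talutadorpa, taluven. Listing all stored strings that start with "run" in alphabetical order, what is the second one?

rungalso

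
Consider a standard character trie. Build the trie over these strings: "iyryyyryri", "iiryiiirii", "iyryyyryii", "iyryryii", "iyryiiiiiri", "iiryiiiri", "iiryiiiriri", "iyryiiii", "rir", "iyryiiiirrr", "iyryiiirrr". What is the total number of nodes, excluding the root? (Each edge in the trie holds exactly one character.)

43

For each word, the new-node count is its length minus the longest prefix already in the trie:
  "iyryyyryri" → 10 new (i, y, r, y, y, y, r, y, r, i)
  "iiryiiirii" → prefix "i" already present; 9 new (i, r, y, i, i, i, r, i, i)
  "iyryyyryii" → prefix "iyryyyry" already present; 2 new (i, i)
  "iyryryii" → prefix "iyry" already present; 4 new (r, y, i, i)
  "iyryiiiiiri" → prefix "iyry" already present; 7 new (i, i, i, i, i, r, i)
  "iiryiiiri" → prefix "iiryiiiri" already present; 0 new (none)
  "iiryiiiriri" → prefix "iiryiiiri" already present; 2 new (r, i)
  "iyryiiii" → prefix "iyryiiii" already present; 0 new (none)
  "rir" → 3 new (r, i, r)
  "iyryiiiirrr" → prefix "iyryiiii" already present; 3 new (r, r, r)
  "iyryiiirrr" → prefix "iyryiii" already present; 3 new (r, r, r)
Total nodes = 10 + 9 + 2 + 4 + 7 + 0 + 2 + 0 + 3 + 3 + 3 = 43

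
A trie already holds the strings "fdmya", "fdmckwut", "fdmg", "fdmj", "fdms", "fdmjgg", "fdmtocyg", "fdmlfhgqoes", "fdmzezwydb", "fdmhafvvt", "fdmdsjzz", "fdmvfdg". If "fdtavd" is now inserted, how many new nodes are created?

4

The longest prefix of "fdtavd" already in the trie is "fd" (length 2).
Each of the 4 remaining characters creates one node.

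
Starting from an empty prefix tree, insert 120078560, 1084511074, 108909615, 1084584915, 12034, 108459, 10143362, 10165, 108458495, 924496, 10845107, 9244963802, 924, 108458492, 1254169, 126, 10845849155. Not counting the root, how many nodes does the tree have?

Insert word by word; a character creates a node only if that edge doesn't already exist:
  "120078560" → 9 new (1, 2, 0, 0, 7, 8, 5, 6, 0)
  "1084511074" → prefix "1" already present; 9 new (0, 8, 4, 5, 1, 1, 0, 7, 4)
  "108909615" → prefix "108" already present; 6 new (9, 0, 9, 6, 1, 5)
  "1084584915" → prefix "10845" already present; 5 new (8, 4, 9, 1, 5)
  "12034" → prefix "120" already present; 2 new (3, 4)
  "108459" → prefix "10845" already present; 1 new (9)
  "10143362" → prefix "10" already present; 6 new (1, 4, 3, 3, 6, 2)
  "10165" → prefix "101" already present; 2 new (6, 5)
  "108458495" → prefix "10845849" already present; 1 new (5)
  "924496" → 6 new (9, 2, 4, 4, 9, 6)
  "10845107" → prefix "108451" already present; 2 new (0, 7)
  "9244963802" → prefix "924496" already present; 4 new (3, 8, 0, 2)
  "924" → prefix "924" already present; 0 new (none)
  "108458492" → prefix "10845849" already present; 1 new (2)
  "1254169" → prefix "12" already present; 5 new (5, 4, 1, 6, 9)
  "126" → prefix "12" already present; 1 new (6)
  "10845849155" → prefix "1084584915" already present; 1 new (5)
Total nodes = 9 + 9 + 6 + 5 + 2 + 1 + 6 + 2 + 1 + 6 + 2 + 4 + 0 + 1 + 5 + 1 + 1 = 61

61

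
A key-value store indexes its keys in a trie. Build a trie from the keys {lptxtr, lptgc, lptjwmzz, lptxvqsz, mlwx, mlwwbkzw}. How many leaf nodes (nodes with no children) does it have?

Leaves are exactly the stored words that no other stored word extends.
Those words: "lptgc", "lptjwmzz", "lptxtr", "lptxvqsz", "mlwwbkzw", "mlwx"
Leaf count: 6

6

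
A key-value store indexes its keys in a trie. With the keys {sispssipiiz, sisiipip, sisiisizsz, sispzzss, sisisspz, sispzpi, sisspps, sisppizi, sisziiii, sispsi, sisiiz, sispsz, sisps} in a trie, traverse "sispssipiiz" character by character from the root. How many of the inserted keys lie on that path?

Walk "sispssipiiz" from the root; an end-of-word marker is hit whenever a stored word is a prefix of "sispssipiiz".
Prefixes of the query that are stored words: "sisps", "sispssipiiz"
Count: 2

2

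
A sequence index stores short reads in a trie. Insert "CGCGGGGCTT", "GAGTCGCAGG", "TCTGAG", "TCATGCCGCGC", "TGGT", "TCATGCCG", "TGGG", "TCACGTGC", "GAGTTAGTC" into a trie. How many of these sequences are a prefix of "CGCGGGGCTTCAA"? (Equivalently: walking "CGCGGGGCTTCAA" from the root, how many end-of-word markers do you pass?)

Walk "CGCGGGGCTTCAA" from the root; an end-of-word marker is hit whenever a stored word is a prefix of "CGCGGGGCTTCAA".
Prefixes of the query that are stored words: "CGCGGGGCTT"
Count: 1

1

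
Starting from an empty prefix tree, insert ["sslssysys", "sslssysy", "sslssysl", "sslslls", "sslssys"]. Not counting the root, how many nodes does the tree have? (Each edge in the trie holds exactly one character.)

Trace insertions, counting only characters that open a new branch:
  "sslssysys" → 9 new (s, s, l, s, s, y, s, y, s)
  "sslssysy" → prefix "sslssysy" already present; 0 new (none)
  "sslssysl" → prefix "sslssys" already present; 1 new (l)
  "sslslls" → prefix "ssls" already present; 3 new (l, l, s)
  "sslssys" → prefix "sslssys" already present; 0 new (none)
Total nodes = 9 + 0 + 1 + 3 + 0 = 13

13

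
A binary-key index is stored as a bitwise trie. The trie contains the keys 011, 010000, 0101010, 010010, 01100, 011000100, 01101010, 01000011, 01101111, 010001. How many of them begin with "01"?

10

Filter for entries beginning with "01":
Words under "01": 010000, 01000011, 010001, 010010, 0101010, 011, 01100, 011000100, 01101010, 01101111
Count: 10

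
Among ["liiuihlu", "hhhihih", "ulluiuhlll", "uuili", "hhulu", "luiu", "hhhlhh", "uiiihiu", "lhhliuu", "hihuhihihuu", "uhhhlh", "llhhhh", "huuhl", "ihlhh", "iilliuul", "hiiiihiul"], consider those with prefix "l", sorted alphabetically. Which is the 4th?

luiu

Words with prefix "l", in lexicographic order: "lhhliuu", "liiuihlu", "llhhhh", "luiu"
The 4th is luiu.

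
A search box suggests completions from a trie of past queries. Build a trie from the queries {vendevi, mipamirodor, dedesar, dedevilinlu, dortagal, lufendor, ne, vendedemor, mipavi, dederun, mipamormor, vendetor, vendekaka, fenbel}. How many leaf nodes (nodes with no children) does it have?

14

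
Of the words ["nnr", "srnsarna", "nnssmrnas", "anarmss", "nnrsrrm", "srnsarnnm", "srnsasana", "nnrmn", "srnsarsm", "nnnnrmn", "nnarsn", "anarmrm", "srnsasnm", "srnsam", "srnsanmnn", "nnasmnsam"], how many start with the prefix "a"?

2

Filter for entries beginning with "a":
Matches: "anarmrm", "anarmss"
Count: 2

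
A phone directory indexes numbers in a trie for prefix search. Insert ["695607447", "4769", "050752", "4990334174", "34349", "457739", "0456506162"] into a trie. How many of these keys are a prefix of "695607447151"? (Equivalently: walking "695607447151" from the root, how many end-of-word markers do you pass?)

Traverse "695607447151" character by character; count nodes along the way that are marked as word ends.
Prefixes of the query that are stored words: "695607447"
Count: 1

1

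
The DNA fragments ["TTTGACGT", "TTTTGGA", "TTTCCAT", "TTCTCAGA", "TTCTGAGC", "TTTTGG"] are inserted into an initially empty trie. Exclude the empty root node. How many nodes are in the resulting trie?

26

Insert word by word; a character creates a node only if that edge doesn't already exist:
  "TTTGACGT" → 8 new (T, T, T, G, A, C, G, T)
  "TTTTGGA" → prefix "TTT" already present; 4 new (T, G, G, A)
  "TTTCCAT" → prefix "TTT" already present; 4 new (C, C, A, T)
  "TTCTCAGA" → prefix "TT" already present; 6 new (C, T, C, A, G, A)
  "TTCTGAGC" → prefix "TTCT" already present; 4 new (G, A, G, C)
  "TTTTGG" → prefix "TTTTGG" already present; 0 new (none)
Total nodes = 8 + 4 + 4 + 6 + 4 + 0 = 26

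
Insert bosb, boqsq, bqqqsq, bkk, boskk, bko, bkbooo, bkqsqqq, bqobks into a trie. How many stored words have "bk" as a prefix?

4

Filter for entries beginning with "bk":
Words under "bk": bkbooo, bkk, bko, bkqsqqq
Count: 4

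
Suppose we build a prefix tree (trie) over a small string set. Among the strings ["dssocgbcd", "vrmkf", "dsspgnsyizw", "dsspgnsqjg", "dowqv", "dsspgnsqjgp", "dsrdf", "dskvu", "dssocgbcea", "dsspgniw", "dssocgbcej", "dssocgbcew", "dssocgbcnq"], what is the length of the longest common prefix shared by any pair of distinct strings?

Equivalently: take the maximum, over all pairs, of their longest common prefix length.
"dsspgnsqjg" and "dsspgnsqjgp" agree on "dsspgnsqjg" (10 characters) before diverging; nothing deeper is shared.
Longest shared-prefix length: 10

10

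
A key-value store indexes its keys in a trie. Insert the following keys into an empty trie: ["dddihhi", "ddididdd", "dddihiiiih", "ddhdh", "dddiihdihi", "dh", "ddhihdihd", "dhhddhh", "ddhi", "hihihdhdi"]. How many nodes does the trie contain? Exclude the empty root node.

Insert word by word; a character creates a node only if that edge doesn't already exist:
  "dddihhi" → 7 new (d, d, d, i, h, h, i)
  "ddididdd" → prefix "dd" already present; 6 new (i, d, i, d, d, d)
  "dddihiiiih" → prefix "dddih" already present; 5 new (i, i, i, i, h)
  "ddhdh" → prefix "dd" already present; 3 new (h, d, h)
  "dddiihdihi" → prefix "dddi" already present; 6 new (i, h, d, i, h, i)
  "dh" → prefix "d" already present; 1 new (h)
  "ddhihdihd" → prefix "ddh" already present; 6 new (i, h, d, i, h, d)
  "dhhddhh" → prefix "dh" already present; 5 new (h, d, d, h, h)
  "ddhi" → prefix "ddhi" already present; 0 new (none)
  "hihihdhdi" → 9 new (h, i, h, i, h, d, h, d, i)
Total nodes = 7 + 6 + 5 + 3 + 6 + 1 + 6 + 5 + 0 + 9 = 48

48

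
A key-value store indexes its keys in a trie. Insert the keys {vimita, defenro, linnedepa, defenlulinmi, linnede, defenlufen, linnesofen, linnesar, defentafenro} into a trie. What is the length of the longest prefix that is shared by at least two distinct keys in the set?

Look for the deepest trie node that still has at least two words in its subtree.
"defenlufen" and "defenlulinmi" agree on "defenlu" (7 characters) before diverging; nothing deeper is shared.
Longest shared-prefix length: 7

7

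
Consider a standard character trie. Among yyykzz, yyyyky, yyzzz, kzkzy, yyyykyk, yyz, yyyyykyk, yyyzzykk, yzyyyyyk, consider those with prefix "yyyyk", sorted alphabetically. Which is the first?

Filter for "yyyyk…" and sort: "yyyyky", "yyyykyk"
Position 1: yyyyky

yyyyky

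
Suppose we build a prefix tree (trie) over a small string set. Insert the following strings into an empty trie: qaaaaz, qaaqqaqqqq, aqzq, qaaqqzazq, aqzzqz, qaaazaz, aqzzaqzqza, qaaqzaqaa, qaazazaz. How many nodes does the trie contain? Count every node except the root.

43

For each word, the new-node count is its length minus the longest prefix already in the trie:
  "qaaaaz" → 6 new (q, a, a, a, a, z)
  "qaaqqaqqqq" → prefix "qaa" already present; 7 new (q, q, a, q, q, q, q)
  "aqzq" → 4 new (a, q, z, q)
  "qaaqqzazq" → prefix "qaaqq" already present; 4 new (z, a, z, q)
  "aqzzqz" → prefix "aqz" already present; 3 new (z, q, z)
  "qaaazaz" → prefix "qaaa" already present; 3 new (z, a, z)
  "aqzzaqzqza" → prefix "aqzz" already present; 6 new (a, q, z, q, z, a)
  "qaaqzaqaa" → prefix "qaaq" already present; 5 new (z, a, q, a, a)
  "qaazazaz" → prefix "qaa" already present; 5 new (z, a, z, a, z)
Total nodes = 6 + 7 + 4 + 4 + 3 + 3 + 6 + 5 + 5 = 43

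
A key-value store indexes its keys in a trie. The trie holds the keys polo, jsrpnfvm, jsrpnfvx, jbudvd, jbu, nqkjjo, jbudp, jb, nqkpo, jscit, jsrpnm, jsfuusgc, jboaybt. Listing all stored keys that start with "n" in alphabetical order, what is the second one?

Filter for "n…" and sort: "nqkjjo", "nqkpo"
Position 2: nqkpo

nqkpo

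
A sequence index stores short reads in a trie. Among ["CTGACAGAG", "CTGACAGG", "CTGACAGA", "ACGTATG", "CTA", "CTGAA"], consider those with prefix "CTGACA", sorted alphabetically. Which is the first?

DFS of the "CTGACA" subtree visits, in order: "CTGACAGA", "CTGACAGAG", "CTGACAGG"
Position 1: CTGACAGA

CTGACAGA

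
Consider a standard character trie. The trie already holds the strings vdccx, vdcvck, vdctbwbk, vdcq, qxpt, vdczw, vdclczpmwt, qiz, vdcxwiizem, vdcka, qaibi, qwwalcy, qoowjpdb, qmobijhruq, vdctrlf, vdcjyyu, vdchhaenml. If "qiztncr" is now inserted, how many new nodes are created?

"qiz" is already a path in the trie; the remaining "tncr" must be added.
Each of the 4 remaining characters creates one node.

4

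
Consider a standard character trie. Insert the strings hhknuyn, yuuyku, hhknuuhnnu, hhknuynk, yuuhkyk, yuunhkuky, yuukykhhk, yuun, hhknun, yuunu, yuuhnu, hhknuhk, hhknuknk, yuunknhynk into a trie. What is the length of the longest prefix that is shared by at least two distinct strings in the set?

The deepest shared node is where two words last agree before diverging.
"hhknuyn" and "hhknuynk" agree on "hhknuyn" (7 characters) before diverging; nothing deeper is shared.
Longest shared-prefix length: 7

7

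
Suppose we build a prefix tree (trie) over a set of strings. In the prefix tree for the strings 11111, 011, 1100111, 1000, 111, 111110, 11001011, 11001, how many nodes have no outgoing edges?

5

A leaf is a node with no children — equivalently, the end of a word that is not a proper prefix of any other stored word.
Those words: "011", "1000", "11001011", "1100111", "111110"
Leaf count: 5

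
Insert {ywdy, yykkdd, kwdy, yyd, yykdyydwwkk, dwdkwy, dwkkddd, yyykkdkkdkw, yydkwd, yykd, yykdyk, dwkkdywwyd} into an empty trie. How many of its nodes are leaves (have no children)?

10

A leaf is a node with no children — equivalently, the end of a word that is not a proper prefix of any other stored word.
Those words: "dwdkwy", "dwkkddd", "dwkkdywwyd", "kwdy", "ywdy", "yydkwd", "yykdyk", "yykdyydwwkk", "yykkdd", "yyykkdkkdkw"
Leaf count: 10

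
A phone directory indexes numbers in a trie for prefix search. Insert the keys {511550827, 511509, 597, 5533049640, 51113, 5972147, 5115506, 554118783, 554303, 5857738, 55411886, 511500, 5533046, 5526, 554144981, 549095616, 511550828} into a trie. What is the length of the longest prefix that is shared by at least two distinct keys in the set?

The deepest shared node is where two words last agree before diverging.
"511550827" and "511550828" agree on "51155082" (8 characters) before diverging; nothing deeper is shared.
Longest shared-prefix length: 8

8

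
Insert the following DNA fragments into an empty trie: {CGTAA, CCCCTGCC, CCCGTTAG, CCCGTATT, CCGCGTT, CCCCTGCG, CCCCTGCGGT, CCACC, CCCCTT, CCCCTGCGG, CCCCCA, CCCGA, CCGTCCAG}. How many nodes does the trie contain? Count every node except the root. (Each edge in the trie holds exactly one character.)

40

Insert word by word; a character creates a node only if that edge doesn't already exist:
  "CGTAA" → 5 new (C, G, T, A, A)
  "CCCCTGCC" → prefix "C" already present; 7 new (C, C, C, T, G, C, C)
  "CCCGTTAG" → prefix "CCC" already present; 5 new (G, T, T, A, G)
  "CCCGTATT" → prefix "CCCGT" already present; 3 new (A, T, T)
  "CCGCGTT" → prefix "CC" already present; 5 new (G, C, G, T, T)
  "CCCCTGCG" → prefix "CCCCTGC" already present; 1 new (G)
  "CCCCTGCGGT" → prefix "CCCCTGCG" already present; 2 new (G, T)
  "CCACC" → prefix "CC" already present; 3 new (A, C, C)
  "CCCCTT" → prefix "CCCCT" already present; 1 new (T)
  "CCCCTGCGG" → prefix "CCCCTGCGG" already present; 0 new (none)
  "CCCCCA" → prefix "CCCC" already present; 2 new (C, A)
  "CCCGA" → prefix "CCCG" already present; 1 new (A)
  "CCGTCCAG" → prefix "CCG" already present; 5 new (T, C, C, A, G)
Total nodes = 5 + 7 + 5 + 3 + 5 + 1 + 2 + 3 + 1 + 0 + 2 + 1 + 5 = 40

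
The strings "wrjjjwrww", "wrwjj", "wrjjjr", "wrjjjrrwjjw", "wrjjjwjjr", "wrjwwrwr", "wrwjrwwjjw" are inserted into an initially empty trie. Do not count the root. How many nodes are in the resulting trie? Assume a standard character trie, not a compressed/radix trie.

32

Trace insertions, counting only characters that open a new branch:
  "wrjjjwrww" → 9 new (w, r, j, j, j, w, r, w, w)
  "wrwjj" → prefix "wr" already present; 3 new (w, j, j)
  "wrjjjr" → prefix "wrjjj" already present; 1 new (r)
  "wrjjjrrwjjw" → prefix "wrjjjr" already present; 5 new (r, w, j, j, w)
  "wrjjjwjjr" → prefix "wrjjjw" already present; 3 new (j, j, r)
  "wrjwwrwr" → prefix "wrj" already present; 5 new (w, w, r, w, r)
  "wrwjrwwjjw" → prefix "wrwj" already present; 6 new (r, w, w, j, j, w)
Total nodes = 9 + 3 + 1 + 5 + 3 + 5 + 6 = 32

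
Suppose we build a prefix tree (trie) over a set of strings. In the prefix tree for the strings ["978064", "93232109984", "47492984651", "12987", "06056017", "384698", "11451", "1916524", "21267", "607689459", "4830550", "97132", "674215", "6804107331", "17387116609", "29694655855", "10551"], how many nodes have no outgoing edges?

17

Leaves are exactly the stored words that no other stored word extends.
Those words: "06056017", "10551", "11451", "12987", "17387116609", "1916524", "21267", "29694655855", "384698", "47492984651", "4830550", "607689459", "674215", "6804107331", "93232109984", "97132", "978064"
Leaf count: 17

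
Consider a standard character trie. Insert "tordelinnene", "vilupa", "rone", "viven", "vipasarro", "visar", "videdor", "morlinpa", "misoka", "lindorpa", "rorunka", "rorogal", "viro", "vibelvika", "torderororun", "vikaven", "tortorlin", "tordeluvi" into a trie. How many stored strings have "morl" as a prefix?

1

Walk to "morl"; the words in its subtree are exactly those with that prefix.
Words under "morl": morlinpa
Count: 1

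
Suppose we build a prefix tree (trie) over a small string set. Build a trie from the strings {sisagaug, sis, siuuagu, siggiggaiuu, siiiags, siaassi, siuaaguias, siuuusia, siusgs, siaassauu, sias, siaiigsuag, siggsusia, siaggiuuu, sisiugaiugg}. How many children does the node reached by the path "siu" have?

3

Walk "siu" from the root, arriving at one node.
Characters that immediately follow "siu" among the stored strings: {a, s, u}.
That node has 3 child edges.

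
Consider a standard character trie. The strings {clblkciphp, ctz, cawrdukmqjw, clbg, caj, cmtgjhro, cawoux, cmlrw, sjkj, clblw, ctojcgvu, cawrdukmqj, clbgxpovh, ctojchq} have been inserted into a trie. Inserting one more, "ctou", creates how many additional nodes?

1

"cto" is already a path in the trie; the remaining "u" must be added.
Each of the 1 remaining characters creates one node.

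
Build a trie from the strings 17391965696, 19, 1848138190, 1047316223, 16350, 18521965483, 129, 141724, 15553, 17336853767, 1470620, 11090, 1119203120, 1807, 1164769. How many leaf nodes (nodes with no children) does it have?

15

Leaves are exactly the stored words that no other stored word extends.
Those words: "1047316223", "11090", "1119203120", "1164769", "129", "141724", "1470620", "15553", "16350", "17336853767", "17391965696", "1807", "1848138190", "18521965483", "19"
Leaf count: 15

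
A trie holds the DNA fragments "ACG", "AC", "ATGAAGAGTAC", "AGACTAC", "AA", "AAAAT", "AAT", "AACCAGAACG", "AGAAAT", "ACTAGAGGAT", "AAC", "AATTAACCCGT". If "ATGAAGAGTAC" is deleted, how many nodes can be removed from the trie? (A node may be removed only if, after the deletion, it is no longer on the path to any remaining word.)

10

Walk "ATGAAGAGTAC" from the leaf back toward the root, removing each node that no remaining word uses.
The suffix "TGAAGAGTAC" (10 nodes) is used only by "ATGAAGAGTAC"; the node for "A" still has the child "C", so pruning stops there.
Nodes removed: 10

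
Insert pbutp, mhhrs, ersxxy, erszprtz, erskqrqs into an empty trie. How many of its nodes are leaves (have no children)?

5

A leaf is a node with no children — equivalently, the end of a word that is not a proper prefix of any other stored word.
Those words: "erskqrqs", "ersxxy", "erszprtz", "mhhrs", "pbutp"
Leaf count: 5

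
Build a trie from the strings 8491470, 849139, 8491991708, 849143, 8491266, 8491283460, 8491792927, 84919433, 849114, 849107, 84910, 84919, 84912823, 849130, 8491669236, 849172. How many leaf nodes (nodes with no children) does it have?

14

A leaf is a node with no children — equivalently, the end of a word that is not a proper prefix of any other stored word.
Those words: "849107", "849114", "8491266", "84912823", "8491283460", "849130", "849139", "849143", "8491470", "8491669236", "849172", "8491792927", "84919433", "8491991708"
Leaf count: 14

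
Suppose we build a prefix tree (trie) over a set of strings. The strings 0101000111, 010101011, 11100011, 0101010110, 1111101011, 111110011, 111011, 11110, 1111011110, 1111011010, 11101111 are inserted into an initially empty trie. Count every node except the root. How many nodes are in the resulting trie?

46

Count nodes per top-level branch (shared prefixes stored once):
  '0'-branch (0101000111, 010101011, 0101010110): 15 nodes
  '1'-branch (11100011, 111011, 11101111, 11110, 1111011010, 1111011110, 111110011, 1111101011): 31 nodes
Sum: 46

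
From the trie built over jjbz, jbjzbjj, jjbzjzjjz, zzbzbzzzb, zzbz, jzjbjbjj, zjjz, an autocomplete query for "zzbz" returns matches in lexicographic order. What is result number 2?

Filter for "zzbz…" and sort: "zzbz", "zzbzbzzzb"
Position 2: zzbzbzzzb

zzbzbzzzb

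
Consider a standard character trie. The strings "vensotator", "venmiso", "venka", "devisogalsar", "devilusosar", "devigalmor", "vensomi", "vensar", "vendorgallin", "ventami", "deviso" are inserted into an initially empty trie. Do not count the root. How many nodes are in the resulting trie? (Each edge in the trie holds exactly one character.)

58

Insert word by word; a character creates a node only if that edge doesn't already exist:
  "vensotator" → 10 new (v, e, n, s, o, t, a, t, o, r)
  "venmiso" → prefix "ven" already present; 4 new (m, i, s, o)
  "venka" → prefix "ven" already present; 2 new (k, a)
  "devisogalsar" → 12 new (d, e, v, i, s, o, g, a, l, s, a, r)
  "devilusosar" → prefix "devi" already present; 7 new (l, u, s, o, s, a, r)
  "devigalmor" → prefix "devi" already present; 6 new (g, a, l, m, o, r)
  "vensomi" → prefix "venso" already present; 2 new (m, i)
  "vensar" → prefix "vens" already present; 2 new (a, r)
  "vendorgallin" → prefix "ven" already present; 9 new (d, o, r, g, a, l, l, i, n)
  "ventami" → prefix "ven" already present; 4 new (t, a, m, i)
  "deviso" → prefix "deviso" already present; 0 new (none)
Total nodes = 10 + 4 + 2 + 12 + 7 + 6 + 2 + 2 + 9 + 4 + 0 = 58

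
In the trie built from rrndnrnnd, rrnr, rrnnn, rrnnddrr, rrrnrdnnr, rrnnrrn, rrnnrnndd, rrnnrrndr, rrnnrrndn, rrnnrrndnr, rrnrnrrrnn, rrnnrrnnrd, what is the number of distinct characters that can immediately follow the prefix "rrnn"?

Walk "rrnn" from the root, arriving at one node.
Distinct next characters after "rrnn": d, n, r.
That node has 3 child edges.

3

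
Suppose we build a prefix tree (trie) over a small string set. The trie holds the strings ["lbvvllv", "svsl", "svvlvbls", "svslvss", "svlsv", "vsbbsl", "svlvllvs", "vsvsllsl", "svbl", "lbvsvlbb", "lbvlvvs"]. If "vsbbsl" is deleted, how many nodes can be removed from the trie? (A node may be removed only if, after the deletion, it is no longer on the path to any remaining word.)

4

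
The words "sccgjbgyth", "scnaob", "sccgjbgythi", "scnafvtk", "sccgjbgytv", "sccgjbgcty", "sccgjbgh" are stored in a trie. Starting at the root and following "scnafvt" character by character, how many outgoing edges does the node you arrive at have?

1

Follow the path "scnafvt" to its node, then look at its outgoing edges.
Distinct next characters after "scnafvt": k.
That node has 1 child edge.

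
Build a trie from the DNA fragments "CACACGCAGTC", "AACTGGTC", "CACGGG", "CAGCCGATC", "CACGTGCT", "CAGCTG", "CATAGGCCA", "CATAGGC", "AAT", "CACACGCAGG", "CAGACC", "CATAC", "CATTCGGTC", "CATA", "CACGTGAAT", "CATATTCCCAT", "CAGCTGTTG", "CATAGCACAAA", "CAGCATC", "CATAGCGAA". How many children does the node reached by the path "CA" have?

Follow the path "CA" to its node, then look at its outgoing edges.
Distinct next characters after "CA": C, G, T.
That node has 3 child edges.

3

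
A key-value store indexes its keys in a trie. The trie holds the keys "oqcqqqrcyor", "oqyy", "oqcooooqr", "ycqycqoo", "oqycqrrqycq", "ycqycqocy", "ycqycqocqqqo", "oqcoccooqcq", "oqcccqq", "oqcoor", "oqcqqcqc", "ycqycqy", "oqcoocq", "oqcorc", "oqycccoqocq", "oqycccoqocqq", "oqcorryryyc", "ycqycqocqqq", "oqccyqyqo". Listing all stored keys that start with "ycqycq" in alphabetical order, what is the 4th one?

ycqycqoo

Words with prefix "ycqycq", in lexicographic order: "ycqycqocqqq", "ycqycqocqqqo", "ycqycqocy", "ycqycqoo", "ycqycqy"
Position 4: ycqycqoo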